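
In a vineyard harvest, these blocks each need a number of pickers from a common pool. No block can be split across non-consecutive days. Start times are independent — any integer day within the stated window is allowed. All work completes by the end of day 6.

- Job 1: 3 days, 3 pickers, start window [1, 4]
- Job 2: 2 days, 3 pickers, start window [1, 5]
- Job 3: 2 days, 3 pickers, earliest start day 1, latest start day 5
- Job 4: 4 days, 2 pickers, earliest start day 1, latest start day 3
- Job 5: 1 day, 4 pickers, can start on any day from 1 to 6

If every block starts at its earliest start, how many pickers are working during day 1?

15

At early start, day 1 has: Job 1, Job 2, Job 3, Job 4, Job 5.
Demand: 3 + 3 + 3 + 2 + 4 = 15.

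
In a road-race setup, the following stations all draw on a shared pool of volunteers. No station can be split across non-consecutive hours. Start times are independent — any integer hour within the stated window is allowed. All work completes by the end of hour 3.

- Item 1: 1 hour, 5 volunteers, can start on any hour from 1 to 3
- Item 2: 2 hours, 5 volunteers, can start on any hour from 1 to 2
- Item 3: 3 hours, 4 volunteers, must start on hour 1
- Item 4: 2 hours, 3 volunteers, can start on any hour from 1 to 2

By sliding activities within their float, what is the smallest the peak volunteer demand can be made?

12

Early-start (Item 1@1, Item 2@1, Item 3@1, Item 4@1) gives peak 17: h1:17  h2:12  h3:4.
Shift Item 2→2.
Schedule Item 1@1, Item 2@2, Item 3@1, Item 4@1: h1:12  h2:12  h3:9 — peak 12.
No arrangement of the 12 feasible schedules does better.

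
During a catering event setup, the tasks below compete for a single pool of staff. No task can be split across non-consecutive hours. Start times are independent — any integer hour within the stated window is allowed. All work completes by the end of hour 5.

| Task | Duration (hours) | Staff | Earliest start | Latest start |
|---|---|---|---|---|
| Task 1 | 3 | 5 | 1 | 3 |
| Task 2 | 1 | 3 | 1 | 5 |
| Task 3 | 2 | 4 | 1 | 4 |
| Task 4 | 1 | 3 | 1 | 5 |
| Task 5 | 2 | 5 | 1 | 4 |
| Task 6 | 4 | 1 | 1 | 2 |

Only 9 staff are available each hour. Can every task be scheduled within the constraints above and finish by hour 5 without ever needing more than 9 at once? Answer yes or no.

no

The minimum achievable peak is 10; 9 < 10, so no feasible schedule stays within the cap.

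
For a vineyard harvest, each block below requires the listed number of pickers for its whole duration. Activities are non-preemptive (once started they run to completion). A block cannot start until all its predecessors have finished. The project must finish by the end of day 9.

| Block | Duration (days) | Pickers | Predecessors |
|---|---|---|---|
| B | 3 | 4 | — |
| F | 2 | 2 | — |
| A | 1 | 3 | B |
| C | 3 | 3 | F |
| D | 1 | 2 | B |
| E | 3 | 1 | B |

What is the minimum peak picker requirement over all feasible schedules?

4

Early-start (B@1, F@1, A@4, C@3, D@4, E@4) gives peak 9: d1:6  d2:6  d3:7  d4:9  d5:4  d6:1  d7:0  d8:0  d9:0.
Shift F→4, A→6, C→7, E→5.
Schedule B@1, F@4, A@6, C@7, D@4, E@5: d1:4  d2:4  d3:4  d4:4  d5:3  d6:4  d7:4  d8:3  d9:3 — peak 4.
Total picker-days = 33 over 9 days ⇒ peak ≥ ⌈33/9⌉ = 4, so 4 is optimal.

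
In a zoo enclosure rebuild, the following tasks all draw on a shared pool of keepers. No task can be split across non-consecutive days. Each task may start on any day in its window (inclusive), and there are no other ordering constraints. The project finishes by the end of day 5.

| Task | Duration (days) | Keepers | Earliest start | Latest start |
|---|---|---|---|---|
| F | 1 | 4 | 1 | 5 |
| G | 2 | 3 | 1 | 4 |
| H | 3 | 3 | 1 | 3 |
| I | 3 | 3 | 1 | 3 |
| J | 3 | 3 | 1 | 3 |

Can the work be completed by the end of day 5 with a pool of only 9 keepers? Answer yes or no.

yes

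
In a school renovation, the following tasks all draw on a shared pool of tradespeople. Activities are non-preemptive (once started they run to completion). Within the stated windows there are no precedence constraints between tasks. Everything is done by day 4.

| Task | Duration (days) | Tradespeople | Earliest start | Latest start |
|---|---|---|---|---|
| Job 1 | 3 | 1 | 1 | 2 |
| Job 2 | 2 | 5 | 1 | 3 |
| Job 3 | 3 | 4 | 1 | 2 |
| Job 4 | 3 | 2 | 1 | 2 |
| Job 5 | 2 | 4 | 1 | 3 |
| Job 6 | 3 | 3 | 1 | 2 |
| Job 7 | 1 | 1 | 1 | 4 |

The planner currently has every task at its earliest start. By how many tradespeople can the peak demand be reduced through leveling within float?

5

Early-start peak: d1:20  d2:19  d3:10  d4:0 ⇒ 20.
Leveled (Job 1@1, Job 2@1, Job 3@1, Job 4@1, Job 5@3, Job 6@1, Job 7@3): d1:15  d2:15  d3:15  d4:4 ⇒ 15.
Reduction 20 − 15 = 5.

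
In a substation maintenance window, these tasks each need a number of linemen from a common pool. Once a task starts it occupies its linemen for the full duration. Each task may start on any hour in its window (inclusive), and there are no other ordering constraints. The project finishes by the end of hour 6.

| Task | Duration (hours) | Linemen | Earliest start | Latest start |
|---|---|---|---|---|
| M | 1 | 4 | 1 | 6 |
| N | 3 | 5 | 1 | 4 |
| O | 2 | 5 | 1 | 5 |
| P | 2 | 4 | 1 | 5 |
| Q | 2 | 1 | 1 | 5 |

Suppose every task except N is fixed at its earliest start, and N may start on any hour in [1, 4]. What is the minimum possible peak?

14

N@1: h1:19  h2:15  h3:5  h4:0  h5:0  h6:0 → peak 19
N@2: h1:14  h2:15  h3:5  h4:5  h5:0  h6:0 → peak 15
N@3: h1:14  h2:10  h3:5  h4:5  h5:5  h6:0 → peak 14
N@4: h1:14  h2:10  h3:0  h4:5  h5:5  h6:5 → peak 14
Best is N@3, peak 14.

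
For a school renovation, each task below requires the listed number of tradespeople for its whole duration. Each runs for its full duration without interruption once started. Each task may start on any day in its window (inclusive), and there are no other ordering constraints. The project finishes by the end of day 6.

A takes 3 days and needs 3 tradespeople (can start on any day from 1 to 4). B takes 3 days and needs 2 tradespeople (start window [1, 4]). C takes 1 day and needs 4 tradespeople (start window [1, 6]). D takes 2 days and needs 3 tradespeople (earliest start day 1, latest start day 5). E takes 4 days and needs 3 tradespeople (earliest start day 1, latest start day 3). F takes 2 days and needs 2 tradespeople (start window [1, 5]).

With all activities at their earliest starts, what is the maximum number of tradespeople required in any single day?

17

Early-start schedule: A@1, B@1, C@1, D@1, E@1, F@1.
Load per day: day 1: 17, day 2: 13, day 3: 8, day 4: 3, day 5: 0, day 6: 0.
Peak is 17.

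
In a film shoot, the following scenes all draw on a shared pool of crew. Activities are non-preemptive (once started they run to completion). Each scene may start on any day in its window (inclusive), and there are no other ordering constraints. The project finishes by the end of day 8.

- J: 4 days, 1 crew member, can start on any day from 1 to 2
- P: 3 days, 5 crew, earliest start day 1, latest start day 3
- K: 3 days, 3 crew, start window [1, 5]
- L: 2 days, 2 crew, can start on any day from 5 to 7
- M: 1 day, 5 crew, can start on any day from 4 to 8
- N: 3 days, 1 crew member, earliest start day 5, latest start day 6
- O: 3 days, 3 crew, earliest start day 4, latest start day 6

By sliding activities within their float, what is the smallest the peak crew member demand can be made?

7

Early-start (J@1, P@1, K@1, L@5, M@4, N@5, O@4) gives peak 9: d1:9  d2:9  d3:9  d4:9  d5:6  d6:6  d7:1  d8:0.
Shift K→4, L→7, M→8.
Schedule J@1, P@1, K@4, L@7, M@8, N@5, O@4: d1:6  d2:6  d3:6  d4:7  d5:7  d6:7  d7:3  d8:7 — peak 7.
Total crew member-days = 49 over 8 days ⇒ peak ≥ ⌈49/8⌉ = 7, so 7 is optimal.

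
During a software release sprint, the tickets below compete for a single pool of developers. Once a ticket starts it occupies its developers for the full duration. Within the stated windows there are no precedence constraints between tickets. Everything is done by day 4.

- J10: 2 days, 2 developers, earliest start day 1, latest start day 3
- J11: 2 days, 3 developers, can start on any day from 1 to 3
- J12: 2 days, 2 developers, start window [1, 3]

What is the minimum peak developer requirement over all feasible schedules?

4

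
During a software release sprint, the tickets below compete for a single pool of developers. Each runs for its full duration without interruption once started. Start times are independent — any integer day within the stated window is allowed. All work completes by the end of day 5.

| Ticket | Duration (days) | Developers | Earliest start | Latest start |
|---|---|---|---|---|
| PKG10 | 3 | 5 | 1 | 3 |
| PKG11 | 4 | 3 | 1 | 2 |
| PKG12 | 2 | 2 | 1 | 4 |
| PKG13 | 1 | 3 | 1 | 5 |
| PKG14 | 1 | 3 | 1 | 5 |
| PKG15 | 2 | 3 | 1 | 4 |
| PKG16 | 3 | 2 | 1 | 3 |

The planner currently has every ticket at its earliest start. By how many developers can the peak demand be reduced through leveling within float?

Early-start peak: d1:21  d2:15  d3:10  d4:3  d5:0 ⇒ 21.
Leveled (PKG10@1, PKG11@1, PKG12@1, PKG13@4, PKG14@5, PKG15@4, PKG16@3): d1:10  d2:10  d3:10  d4:11  d5:8 ⇒ 11.
Reduction 21 − 11 = 10.

10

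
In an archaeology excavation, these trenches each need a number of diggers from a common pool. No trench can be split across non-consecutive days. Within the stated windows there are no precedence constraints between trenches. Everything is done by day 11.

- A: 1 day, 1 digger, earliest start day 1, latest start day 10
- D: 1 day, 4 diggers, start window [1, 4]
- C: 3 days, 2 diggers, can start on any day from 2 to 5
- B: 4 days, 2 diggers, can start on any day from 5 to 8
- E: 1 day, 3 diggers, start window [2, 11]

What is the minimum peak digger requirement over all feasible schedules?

4

Early-start (A@1, D@1, C@2, B@5, E@2) gives peak 5: d1:5  d2:5  d3:2  d4:2  d5:2  d6:2  d7:2  d8:2  d9:0  d10:0  d11:0.
Shift D→2, C→3, E→9.
Schedule A@1, D@2, C@3, B@5, E@9: d1:1  d2:4  d3:2  d4:2  d5:4  d6:2  d7:2  d8:2  d9:3  d10:0  d11:0 — peak 4.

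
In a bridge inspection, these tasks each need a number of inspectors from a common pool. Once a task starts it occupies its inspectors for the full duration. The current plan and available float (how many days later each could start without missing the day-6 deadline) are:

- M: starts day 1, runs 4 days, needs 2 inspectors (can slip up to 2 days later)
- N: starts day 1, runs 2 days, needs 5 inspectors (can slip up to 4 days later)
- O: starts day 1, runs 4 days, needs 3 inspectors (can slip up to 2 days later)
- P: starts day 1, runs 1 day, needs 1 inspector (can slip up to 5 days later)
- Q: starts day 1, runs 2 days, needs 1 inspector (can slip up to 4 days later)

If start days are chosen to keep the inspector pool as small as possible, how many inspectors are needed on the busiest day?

6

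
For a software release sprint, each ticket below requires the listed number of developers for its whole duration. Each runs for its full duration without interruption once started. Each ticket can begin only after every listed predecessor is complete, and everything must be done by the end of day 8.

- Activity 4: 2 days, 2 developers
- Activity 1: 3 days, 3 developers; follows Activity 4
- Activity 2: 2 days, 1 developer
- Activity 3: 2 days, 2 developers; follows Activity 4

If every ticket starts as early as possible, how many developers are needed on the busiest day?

Early-start schedule: Activity 4@1, Activity 1@3, Activity 2@1, Activity 3@3.
Load per day: day 1: 3, day 2: 3, day 3: 5, day 4: 5, day 5: 3, day 6: 0, day 7: 0, day 8: 0.
Peak is 5.

5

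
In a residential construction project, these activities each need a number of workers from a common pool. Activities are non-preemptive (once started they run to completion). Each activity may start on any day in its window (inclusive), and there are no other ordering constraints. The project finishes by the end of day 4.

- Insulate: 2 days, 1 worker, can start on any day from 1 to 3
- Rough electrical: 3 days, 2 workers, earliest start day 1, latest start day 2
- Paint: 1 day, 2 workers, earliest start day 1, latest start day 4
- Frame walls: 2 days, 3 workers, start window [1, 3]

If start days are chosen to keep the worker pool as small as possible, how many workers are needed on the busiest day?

5

Early-start (Insulate@1, Rough electrical@1, Paint@1, Frame walls@1) gives peak 8: d1:8  d2:6  d3:2  d4:0.
Shift Frame walls→3.
Schedule Insulate@1, Rough electrical@1, Paint@1, Frame walls@3: d1:5  d2:3  d3:5  d4:3 — peak 5.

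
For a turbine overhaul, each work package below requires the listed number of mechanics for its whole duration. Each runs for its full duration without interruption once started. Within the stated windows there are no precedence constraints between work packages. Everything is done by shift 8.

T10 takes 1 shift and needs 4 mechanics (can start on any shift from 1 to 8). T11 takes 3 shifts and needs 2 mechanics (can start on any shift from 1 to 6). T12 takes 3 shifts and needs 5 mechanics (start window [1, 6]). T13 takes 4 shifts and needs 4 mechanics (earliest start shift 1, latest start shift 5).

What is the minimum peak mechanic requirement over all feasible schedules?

6

Early-start (T10@1, T11@1, T12@1, T13@1) gives peak 15: s1:15  s2:11  s3:11  s4:4  s5:0  s6:0  s7:0  s8:0.
Shift T12→6, T13→2.
Schedule T10@1, T11@1, T12@6, T13@2: s1:6  s2:6  s3:6  s4:4  s5:4  s6:5  s7:5  s8:5 — peak 6.
Total mechanic-shifts = 41 over 8 shifts ⇒ peak ≥ ⌈41/8⌉ = 6, so 6 is optimal.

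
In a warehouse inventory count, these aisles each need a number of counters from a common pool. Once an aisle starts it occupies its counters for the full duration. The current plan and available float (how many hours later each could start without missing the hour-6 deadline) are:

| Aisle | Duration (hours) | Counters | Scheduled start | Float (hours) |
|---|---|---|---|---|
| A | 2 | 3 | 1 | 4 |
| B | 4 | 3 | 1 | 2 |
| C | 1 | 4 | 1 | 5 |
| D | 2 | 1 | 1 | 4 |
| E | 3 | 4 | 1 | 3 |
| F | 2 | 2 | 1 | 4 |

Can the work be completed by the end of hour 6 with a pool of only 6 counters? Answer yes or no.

Total counter-hours = 40; over 6 hours the average is 40/6 > 6, so some hour must exceed 6.

no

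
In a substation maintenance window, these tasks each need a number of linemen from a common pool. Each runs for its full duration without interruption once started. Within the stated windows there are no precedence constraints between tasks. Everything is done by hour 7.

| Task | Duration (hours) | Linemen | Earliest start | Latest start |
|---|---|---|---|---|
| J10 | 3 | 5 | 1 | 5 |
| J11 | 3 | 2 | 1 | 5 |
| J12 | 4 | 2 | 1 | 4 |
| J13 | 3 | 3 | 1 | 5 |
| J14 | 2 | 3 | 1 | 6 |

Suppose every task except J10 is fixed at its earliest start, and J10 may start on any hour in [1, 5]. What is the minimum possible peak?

10

J10@1: h1:15  h2:15  h3:12  h4:2  h5:0  h6:0  h7:0 → peak 15
J10@2: h1:10  h2:15  h3:12  h4:7  h5:0  h6:0  h7:0 → peak 15
J10@3: h1:10  h2:10  h3:12  h4:7  h5:5  h6:0  h7:0 → peak 12
J10@4: h1:10  h2:10  h3:7  h4:7  h5:5  h6:5  h7:0 → peak 10
J10@5: h1:10  h2:10  h3:7  h4:2  h5:5  h6:5  h7:5 → peak 10
Best is J10@4, peak 10.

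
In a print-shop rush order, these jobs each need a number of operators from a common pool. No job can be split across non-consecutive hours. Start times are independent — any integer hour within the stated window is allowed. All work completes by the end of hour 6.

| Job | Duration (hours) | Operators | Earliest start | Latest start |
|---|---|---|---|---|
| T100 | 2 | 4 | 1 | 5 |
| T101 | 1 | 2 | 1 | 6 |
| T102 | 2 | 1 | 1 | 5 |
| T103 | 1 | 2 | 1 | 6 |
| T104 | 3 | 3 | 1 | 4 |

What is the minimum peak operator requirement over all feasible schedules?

Early-start (T100@1, T101@1, T102@1, T103@1, T104@1) gives peak 12: h1:12  h2:8  h3:3  h4:0  h5:0  h6:0.
Shift T101→3, T102→4, T103→3, T104→4.
Schedule T100@1, T101@3, T102@4, T103@3, T104@4: h1:4  h2:4  h3:4  h4:4  h5:4  h6:3 — peak 4.
Total operator-hours = 23 over 6 hours ⇒ peak ≥ ⌈23/6⌉ = 4, so 4 is optimal.

4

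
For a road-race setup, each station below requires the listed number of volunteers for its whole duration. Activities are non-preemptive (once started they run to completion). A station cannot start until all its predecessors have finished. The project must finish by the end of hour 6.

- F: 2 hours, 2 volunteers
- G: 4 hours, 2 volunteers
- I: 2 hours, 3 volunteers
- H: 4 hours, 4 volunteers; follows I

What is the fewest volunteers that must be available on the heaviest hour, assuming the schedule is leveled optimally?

6

Early-start (F@1, G@1, I@1, H@3) gives peak 7: h1:7  h2:7  h3:6  h4:6  h5:4  h6:4.
Shift G→3.
Schedule F@1, G@3, I@1, H@3: h1:5  h2:5  h3:6  h4:6  h5:6  h6:6 — peak 6.
Total volunteer-hours = 34 over 6 hours ⇒ peak ≥ ⌈34/6⌉ = 6, so 6 is optimal.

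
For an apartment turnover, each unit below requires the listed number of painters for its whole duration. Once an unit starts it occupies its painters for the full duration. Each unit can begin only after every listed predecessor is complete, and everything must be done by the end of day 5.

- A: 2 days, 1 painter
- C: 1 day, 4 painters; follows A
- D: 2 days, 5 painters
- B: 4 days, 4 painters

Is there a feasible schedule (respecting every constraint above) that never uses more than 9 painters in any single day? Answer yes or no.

Schedule A@1, C@3, D@4, B@1: d1:5  d2:5  d3:8  d4:9  d5:5 — peak 9 ≤ 9.

yes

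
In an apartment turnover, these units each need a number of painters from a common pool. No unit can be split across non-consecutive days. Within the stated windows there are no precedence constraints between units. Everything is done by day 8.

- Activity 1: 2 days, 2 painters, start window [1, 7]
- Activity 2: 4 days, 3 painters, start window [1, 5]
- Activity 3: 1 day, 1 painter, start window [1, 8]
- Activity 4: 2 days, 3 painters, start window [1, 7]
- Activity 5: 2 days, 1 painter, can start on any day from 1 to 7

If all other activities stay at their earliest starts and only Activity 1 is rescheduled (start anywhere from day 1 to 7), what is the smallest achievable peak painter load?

Activity 1@1: d1:10  d2:9  d3:3  d4:3  d5:0  d6:0  d7:0  d8:0 → peak 10
Activity 1@2: d1:8  d2:9  d3:5  d4:3  d5:0  d6:0  d7:0  d8:0 → peak 9
Activity 1@3: d1:8  d2:7  d3:5  d4:5  d5:0  d6:0  d7:0  d8:0 → peak 8
Activity 1@4: d1:8  d2:7  d3:3  d4:5  d5:2  d6:0  d7:0  d8:0 → peak 8
Activity 1@5: d1:8  d2:7  d3:3  d4:3  d5:2  d6:2  d7:0  d8:0 → peak 8
Activity 1@6: d1:8  d2:7  d3:3  d4:3  d5:0  d6:2  d7:2  d8:0 → peak 8
Activity 1@7: d1:8  d2:7  d3:3  d4:3  d5:0  d6:0  d7:2  d8:2 → peak 8
Best is Activity 1@3, peak 8.

8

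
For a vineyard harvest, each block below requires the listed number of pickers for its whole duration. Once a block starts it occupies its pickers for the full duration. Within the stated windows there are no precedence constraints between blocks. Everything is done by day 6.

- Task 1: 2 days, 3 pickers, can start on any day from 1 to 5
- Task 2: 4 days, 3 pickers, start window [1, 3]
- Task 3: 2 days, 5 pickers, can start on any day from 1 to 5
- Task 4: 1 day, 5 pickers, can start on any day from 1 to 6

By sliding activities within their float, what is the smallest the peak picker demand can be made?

8

Early-start (Task 1@1, Task 2@1, Task 3@1, Task 4@1) gives peak 16: d1:16  d2:11  d3:3  d4:3  d5:0  d6:0.
Shift Task 3→3, Task 4→5.
Schedule Task 1@1, Task 2@1, Task 3@3, Task 4@5: d1:6  d2:6  d3:8  d4:8  d5:5  d6:0 — peak 8.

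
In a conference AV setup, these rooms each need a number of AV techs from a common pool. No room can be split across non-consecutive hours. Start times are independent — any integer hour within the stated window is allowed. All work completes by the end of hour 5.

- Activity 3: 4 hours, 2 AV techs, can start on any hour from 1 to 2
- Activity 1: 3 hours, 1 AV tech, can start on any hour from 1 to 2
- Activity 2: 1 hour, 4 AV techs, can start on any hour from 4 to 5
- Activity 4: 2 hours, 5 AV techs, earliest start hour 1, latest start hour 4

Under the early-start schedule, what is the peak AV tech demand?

Early-start schedule: Activity 3@1, Activity 1@1, Activity 2@4, Activity 4@1.
Load per hour: hour 1: 8, hour 2: 8, hour 3: 3, hour 4: 6, hour 5: 0.
Peak is 8.

8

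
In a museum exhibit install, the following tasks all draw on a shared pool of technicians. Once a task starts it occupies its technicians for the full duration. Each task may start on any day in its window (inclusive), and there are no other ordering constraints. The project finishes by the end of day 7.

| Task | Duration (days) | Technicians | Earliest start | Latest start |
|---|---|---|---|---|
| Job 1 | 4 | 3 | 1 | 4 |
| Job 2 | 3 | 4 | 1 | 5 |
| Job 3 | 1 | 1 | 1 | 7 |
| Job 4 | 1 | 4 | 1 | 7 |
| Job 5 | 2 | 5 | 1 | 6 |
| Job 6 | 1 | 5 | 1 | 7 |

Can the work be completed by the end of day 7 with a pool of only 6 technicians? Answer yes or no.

no

Total technician-days = 44; over 7 days the average is 44/7 > 6, so some day must exceed 6.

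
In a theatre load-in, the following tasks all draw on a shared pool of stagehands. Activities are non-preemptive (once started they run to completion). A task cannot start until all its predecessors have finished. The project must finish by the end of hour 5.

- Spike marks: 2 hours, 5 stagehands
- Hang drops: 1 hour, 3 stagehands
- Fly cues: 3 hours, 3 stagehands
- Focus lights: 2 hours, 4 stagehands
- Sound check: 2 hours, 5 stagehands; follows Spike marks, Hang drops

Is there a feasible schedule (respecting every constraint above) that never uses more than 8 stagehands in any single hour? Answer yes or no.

no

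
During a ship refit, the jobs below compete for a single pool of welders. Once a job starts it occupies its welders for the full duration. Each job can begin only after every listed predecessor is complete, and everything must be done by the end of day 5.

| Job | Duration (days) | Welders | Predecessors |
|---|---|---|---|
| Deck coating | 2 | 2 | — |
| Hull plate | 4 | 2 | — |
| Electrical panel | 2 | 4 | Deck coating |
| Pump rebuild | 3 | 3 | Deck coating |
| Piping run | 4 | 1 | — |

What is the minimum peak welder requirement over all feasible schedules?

10

Schedule Deck coating@1, Hull plate@1, Electrical panel@3, Pump rebuild@3, Piping run@1: d1:5  d2:5  d3:10  d4:10  d5:3 — peak 10.
No arrangement of the 8 feasible schedules does better.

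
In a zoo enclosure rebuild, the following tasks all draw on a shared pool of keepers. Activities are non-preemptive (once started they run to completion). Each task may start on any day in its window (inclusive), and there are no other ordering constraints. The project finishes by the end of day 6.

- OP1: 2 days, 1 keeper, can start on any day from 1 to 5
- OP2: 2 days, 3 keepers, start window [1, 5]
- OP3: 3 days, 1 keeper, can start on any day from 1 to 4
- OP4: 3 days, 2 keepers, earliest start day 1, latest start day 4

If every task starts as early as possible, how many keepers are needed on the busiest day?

Early-start schedule: OP1@1, OP2@1, OP3@1, OP4@1.
Load per day: day 1: 7, day 2: 7, day 3: 3, day 4: 0, day 5: 0, day 6: 0.
Peak is 7.

7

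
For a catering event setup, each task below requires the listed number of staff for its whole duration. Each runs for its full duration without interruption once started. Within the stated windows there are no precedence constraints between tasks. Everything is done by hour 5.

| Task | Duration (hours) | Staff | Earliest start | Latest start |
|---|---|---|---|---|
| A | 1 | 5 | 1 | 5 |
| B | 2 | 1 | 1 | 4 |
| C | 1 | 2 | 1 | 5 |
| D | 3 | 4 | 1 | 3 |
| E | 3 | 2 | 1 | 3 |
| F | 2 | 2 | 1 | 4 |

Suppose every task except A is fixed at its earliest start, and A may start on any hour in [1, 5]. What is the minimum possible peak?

A@1: h1:16  h2:9  h3:6  h4:0  h5:0 → peak 16
A@2: h1:11  h2:14  h3:6  h4:0  h5:0 → peak 14
A@3: h1:11  h2:9  h3:11  h4:0  h5:0 → peak 11
A@4: h1:11  h2:9  h3:6  h4:5  h5:0 → peak 11
A@5: h1:11  h2:9  h3:6  h4:0  h5:5 → peak 11
Best is A@3, peak 11.

11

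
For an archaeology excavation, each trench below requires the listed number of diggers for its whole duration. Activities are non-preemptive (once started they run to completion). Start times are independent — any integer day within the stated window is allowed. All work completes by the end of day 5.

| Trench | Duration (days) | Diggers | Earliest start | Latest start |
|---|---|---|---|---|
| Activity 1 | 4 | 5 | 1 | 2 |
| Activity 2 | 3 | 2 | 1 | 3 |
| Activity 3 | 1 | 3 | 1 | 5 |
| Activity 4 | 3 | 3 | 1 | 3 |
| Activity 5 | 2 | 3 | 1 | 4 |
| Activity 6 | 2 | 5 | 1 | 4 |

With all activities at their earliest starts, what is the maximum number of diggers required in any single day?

21

Early-start schedule: Activity 1@1, Activity 2@1, Activity 3@1, Activity 4@1, Activity 5@1, Activity 6@1.
Load per day: day 1: 21, day 2: 18, day 3: 10, day 4: 5, day 5: 0.
Peak is 21.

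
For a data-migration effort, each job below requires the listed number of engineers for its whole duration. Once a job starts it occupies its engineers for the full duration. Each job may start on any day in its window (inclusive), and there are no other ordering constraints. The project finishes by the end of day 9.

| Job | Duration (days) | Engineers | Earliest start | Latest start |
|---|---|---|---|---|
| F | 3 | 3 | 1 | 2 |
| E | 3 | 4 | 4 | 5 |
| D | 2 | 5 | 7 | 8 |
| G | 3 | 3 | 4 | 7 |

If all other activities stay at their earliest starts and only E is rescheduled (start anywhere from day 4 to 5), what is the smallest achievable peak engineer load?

7

E@4: d1:3  d2:3  d3:3  d4:7  d5:7  d6:7  d7:5  d8:5  d9:0 → peak 7
E@5: d1:3  d2:3  d3:3  d4:3  d5:7  d6:7  d7:9  d8:5  d9:0 → peak 9
Best is E@4, peak 7.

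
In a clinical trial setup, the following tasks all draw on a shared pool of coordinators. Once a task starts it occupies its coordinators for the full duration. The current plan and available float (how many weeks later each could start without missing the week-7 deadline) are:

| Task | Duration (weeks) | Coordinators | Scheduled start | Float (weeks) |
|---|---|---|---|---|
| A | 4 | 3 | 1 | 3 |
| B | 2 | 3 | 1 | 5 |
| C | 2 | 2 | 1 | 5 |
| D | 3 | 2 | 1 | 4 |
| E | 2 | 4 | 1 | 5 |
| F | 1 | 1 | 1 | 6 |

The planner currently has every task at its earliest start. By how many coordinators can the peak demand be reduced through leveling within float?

9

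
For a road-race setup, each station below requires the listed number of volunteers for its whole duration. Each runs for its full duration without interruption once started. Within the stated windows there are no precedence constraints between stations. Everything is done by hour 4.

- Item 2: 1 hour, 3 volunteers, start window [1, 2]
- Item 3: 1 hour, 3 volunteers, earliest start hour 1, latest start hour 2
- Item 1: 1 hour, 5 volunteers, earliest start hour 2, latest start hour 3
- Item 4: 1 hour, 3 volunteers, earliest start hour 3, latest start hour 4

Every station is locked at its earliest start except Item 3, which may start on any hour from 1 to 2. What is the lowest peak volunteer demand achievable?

6

Item 3@1: h1:6  h2:5  h3:3  h4:0 → peak 6
Item 3@2: h1:3  h2:8  h3:3  h4:0 → peak 8
Best is Item 3@1, peak 6.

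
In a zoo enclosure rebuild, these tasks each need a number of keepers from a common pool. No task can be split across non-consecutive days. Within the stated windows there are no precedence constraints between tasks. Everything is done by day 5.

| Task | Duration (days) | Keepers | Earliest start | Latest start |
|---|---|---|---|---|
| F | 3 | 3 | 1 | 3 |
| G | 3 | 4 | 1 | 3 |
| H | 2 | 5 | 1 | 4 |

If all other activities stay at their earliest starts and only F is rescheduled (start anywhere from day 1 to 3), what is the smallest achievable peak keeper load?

F@1: d1:12  d2:12  d3:7  d4:0  d5:0 → peak 12
F@2: d1:9  d2:12  d3:7  d4:3  d5:0 → peak 12
F@3: d1:9  d2:9  d3:7  d4:3  d5:3 → peak 9
Best is F@3, peak 9.

9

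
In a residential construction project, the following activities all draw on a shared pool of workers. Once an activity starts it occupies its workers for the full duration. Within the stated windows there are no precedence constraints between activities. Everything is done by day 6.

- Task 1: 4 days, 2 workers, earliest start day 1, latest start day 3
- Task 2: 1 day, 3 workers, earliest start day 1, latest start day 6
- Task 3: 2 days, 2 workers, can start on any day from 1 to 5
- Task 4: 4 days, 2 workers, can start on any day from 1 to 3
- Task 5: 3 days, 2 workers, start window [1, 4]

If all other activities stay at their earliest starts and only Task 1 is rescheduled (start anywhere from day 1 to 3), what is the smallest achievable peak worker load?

Task 1@1: d1:11  d2:8  d3:6  d4:4  d5:0  d6:0 → peak 11
Task 1@2: d1:9  d2:8  d3:6  d4:4  d5:2  d6:0 → peak 9
Task 1@3: d1:9  d2:6  d3:6  d4:4  d5:2  d6:2 → peak 9
Best is Task 1@2, peak 9.

9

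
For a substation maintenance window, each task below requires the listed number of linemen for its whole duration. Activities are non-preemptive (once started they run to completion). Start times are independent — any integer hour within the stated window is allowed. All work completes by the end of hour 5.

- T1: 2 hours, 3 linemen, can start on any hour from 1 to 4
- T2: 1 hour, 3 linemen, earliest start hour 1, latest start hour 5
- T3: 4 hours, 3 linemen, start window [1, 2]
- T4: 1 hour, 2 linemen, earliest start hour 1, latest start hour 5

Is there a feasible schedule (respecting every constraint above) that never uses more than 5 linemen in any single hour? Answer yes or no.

no

The minimum achievable peak is 6; 5 < 6, so no feasible schedule stays within the cap.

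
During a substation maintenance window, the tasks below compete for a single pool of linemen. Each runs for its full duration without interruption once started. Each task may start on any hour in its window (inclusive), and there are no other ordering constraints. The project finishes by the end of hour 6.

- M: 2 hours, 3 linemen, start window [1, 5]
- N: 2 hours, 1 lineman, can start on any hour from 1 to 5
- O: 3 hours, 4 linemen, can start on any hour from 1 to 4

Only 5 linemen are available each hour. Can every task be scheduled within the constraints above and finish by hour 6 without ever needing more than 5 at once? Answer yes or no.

Schedule M@1, N@1, O@3: h1:4  h2:4  h3:4  h4:4  h5:4  h6:0 — peak 4 ≤ 5.

yes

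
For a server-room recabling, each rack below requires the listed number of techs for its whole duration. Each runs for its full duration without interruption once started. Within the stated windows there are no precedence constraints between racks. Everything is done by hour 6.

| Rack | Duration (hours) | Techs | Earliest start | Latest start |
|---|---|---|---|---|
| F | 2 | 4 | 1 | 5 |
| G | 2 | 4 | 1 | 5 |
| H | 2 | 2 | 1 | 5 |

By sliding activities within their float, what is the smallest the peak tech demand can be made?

4

Early-start (F@1, G@1, H@1) gives peak 10: h1:10  h2:10  h3:0  h4:0  h5:0  h6:0.
Shift G→3, H→5.
Schedule F@1, G@3, H@5: h1:4  h2:4  h3:4  h4:4  h5:2  h6:2 — peak 4.
Total tech-hours = 20 over 6 hours ⇒ peak ≥ ⌈20/6⌉ = 4, so 4 is optimal.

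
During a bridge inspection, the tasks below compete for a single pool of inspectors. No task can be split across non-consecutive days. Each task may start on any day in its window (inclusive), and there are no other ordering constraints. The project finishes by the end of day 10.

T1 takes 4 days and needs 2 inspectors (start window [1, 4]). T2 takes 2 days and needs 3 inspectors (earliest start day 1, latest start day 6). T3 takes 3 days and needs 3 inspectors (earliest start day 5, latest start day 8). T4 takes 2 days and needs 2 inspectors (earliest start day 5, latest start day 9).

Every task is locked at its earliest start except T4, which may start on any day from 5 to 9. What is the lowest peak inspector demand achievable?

5

T4@5: d1:5  d2:5  d3:2  d4:2  d5:5  d6:5  d7:3  d8:0  d9:0  d10:0 → peak 5
T4@6: d1:5  d2:5  d3:2  d4:2  d5:3  d6:5  d7:5  d8:0  d9:0  d10:0 → peak 5
T4@7: d1:5  d2:5  d3:2  d4:2  d5:3  d6:3  d7:5  d8:2  d9:0  d10:0 → peak 5
T4@8: d1:5  d2:5  d3:2  d4:2  d5:3  d6:3  d7:3  d8:2  d9:2  d10:0 → peak 5
T4@9: d1:5  d2:5  d3:2  d4:2  d5:3  d6:3  d7:3  d8:0  d9:2  d10:2 → peak 5
Best is T4@5, peak 5.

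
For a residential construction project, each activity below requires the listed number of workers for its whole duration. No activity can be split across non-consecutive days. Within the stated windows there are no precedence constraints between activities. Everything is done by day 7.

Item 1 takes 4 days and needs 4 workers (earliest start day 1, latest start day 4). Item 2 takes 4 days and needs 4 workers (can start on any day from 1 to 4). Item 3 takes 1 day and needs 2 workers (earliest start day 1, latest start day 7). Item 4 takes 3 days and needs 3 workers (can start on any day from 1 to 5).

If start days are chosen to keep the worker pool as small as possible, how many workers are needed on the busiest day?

8

Early-start (Item 1@1, Item 2@1, Item 3@1, Item 4@1) gives peak 13: d1:13  d2:11  d3:11  d4:8  d5:0  d6:0  d7:0.
Shift Item 3→5, Item 4→5.
Schedule Item 1@1, Item 2@1, Item 3@5, Item 4@5: d1:8  d2:8  d3:8  d4:8  d5:5  d6:3  d7:3 — peak 8.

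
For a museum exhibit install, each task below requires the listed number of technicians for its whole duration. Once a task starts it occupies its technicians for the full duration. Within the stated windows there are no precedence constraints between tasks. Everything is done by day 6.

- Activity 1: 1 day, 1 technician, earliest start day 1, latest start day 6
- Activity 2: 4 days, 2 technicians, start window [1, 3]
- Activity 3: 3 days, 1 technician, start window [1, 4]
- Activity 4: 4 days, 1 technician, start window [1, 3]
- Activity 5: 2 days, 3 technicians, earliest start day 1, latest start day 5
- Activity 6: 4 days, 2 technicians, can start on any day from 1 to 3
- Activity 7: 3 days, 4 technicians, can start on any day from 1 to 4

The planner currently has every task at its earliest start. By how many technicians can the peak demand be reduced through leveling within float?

Early-start peak: d1:14  d2:13  d3:10  d4:5  d5:0  d6:0 ⇒ 14.
Leveled (Activity 1@1, Activity 2@1, Activity 3@1, Activity 4@1, Activity 5@1, Activity 6@2, Activity 7@4): d1:8  d2:9  d3:6  d4:9  d5:6  d6:4 ⇒ 9.
Reduction 14 − 9 = 5.

5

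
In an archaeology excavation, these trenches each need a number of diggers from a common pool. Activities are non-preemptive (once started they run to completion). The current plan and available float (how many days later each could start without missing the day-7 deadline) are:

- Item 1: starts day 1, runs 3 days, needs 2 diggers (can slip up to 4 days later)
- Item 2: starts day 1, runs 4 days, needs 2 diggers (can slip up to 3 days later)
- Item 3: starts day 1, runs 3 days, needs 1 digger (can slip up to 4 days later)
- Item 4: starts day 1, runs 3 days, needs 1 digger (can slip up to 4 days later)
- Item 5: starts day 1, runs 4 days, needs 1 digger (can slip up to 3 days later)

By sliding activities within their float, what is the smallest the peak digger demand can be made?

Early-start (Item 1@1, Item 2@1, Item 3@1, Item 4@1, Item 5@1) gives peak 7: d1:7  d2:7  d3:7  d4:3  d5:0  d6:0  d7:0.
Shift Item 3→4, Item 4→5, Item 5→4.
Schedule Item 1@1, Item 2@1, Item 3@4, Item 4@5, Item 5@4: d1:4  d2:4  d3:4  d4:4  d5:3  d6:3  d7:2 — peak 4.
Total digger-days = 24 over 7 days ⇒ peak ≥ ⌈24/7⌉ = 4, so 4 is optimal.

4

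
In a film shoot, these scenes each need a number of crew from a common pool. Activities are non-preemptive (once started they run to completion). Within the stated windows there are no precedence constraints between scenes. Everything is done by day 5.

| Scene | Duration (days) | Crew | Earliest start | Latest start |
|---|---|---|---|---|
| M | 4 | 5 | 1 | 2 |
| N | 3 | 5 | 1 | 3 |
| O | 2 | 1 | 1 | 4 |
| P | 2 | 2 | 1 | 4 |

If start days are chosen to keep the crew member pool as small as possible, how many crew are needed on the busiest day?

10

Early-start (M@1, N@1, O@1, P@1) gives peak 13: d1:13  d2:13  d3:10  d4:5  d5:0.
Shift O→4, P→4.
Schedule M@1, N@1, O@4, P@4: d1:10  d2:10  d3:10  d4:8  d5:3 — peak 10.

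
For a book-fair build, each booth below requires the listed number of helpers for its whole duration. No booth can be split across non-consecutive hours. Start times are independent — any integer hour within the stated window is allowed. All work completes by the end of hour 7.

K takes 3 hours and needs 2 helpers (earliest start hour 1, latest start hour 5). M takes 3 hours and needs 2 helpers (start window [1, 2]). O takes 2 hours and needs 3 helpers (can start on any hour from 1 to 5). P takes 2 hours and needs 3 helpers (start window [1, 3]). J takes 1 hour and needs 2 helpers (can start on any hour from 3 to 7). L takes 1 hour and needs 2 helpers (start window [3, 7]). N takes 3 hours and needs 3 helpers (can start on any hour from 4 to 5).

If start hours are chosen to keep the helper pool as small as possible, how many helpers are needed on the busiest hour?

6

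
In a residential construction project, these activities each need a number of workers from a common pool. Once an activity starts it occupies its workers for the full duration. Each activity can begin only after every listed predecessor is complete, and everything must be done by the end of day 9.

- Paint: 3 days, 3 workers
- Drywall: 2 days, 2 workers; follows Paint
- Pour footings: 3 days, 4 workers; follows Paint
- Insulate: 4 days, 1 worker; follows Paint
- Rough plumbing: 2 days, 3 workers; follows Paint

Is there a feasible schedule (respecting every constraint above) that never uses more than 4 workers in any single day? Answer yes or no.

no

The minimum achievable peak is 5; 4 < 5, so no feasible schedule stays within the cap.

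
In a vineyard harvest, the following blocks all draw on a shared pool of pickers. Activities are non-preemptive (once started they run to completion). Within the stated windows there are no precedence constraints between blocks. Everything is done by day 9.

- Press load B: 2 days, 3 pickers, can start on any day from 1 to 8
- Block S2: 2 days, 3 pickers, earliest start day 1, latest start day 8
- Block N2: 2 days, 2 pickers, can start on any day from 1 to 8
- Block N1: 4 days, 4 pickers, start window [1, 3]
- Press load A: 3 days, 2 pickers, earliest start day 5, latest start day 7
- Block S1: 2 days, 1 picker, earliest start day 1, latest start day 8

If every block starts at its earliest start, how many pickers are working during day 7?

2

At early start, day 7 has: Press load A.
Demand: 2 = 2.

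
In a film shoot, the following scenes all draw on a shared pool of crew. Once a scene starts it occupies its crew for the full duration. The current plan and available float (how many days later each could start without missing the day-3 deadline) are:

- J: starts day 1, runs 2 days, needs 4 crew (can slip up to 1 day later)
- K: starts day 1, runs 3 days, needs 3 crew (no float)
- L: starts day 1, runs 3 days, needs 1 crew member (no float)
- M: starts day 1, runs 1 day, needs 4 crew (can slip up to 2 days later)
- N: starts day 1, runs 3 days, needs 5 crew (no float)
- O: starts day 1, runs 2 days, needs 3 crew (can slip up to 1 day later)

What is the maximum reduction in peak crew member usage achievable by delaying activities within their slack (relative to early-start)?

4

Early-start peak: d1:20  d2:16  d3:9 ⇒ 20.
Leveled (J@1, K@1, L@1, M@3, N@1, O@1): d1:16  d2:16  d3:13 ⇒ 16.
Reduction 20 − 16 = 4.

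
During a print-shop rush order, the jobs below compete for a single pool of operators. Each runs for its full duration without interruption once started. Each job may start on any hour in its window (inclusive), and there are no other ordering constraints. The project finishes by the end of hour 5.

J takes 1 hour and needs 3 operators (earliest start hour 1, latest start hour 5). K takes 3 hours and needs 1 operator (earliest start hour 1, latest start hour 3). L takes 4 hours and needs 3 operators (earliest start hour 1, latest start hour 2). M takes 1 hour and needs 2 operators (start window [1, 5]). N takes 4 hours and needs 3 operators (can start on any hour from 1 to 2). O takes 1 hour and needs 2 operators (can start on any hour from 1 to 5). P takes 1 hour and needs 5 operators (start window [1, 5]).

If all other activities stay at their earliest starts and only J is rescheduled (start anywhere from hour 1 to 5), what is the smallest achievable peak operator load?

J@1: h1:19  h2:7  h3:7  h4:6  h5:0 → peak 19
J@2: h1:16  h2:10  h3:7  h4:6  h5:0 → peak 16
J@3: h1:16  h2:7  h3:10  h4:6  h5:0 → peak 16
J@4: h1:16  h2:7  h3:7  h4:9  h5:0 → peak 16
J@5: h1:16  h2:7  h3:7  h4:6  h5:3 → peak 16
Best is J@2, peak 16.

16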